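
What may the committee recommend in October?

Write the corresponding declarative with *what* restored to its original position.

'what' is the direct object of 'recommend'. Wh-movement fronts it, leaving a gap right after 'recommend':
What may the committee recommend ___ in October?

The committee may recommend what in October.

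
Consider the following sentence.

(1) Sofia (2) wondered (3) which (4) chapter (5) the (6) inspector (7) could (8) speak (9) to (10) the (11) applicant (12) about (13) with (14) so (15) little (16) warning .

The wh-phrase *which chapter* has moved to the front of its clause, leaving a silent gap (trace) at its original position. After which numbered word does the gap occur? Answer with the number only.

Pre-movement form: The inspector could speak to the applicant about which chapter with so little warning.
'which chapter' functions as the object of the preposition 'about'. It moves to the left edge, and the trace sits right after 'about':
Sofia wondered which chapter the inspector could speak to the applicant about ___ with so little warning.
'about' is word 12.

12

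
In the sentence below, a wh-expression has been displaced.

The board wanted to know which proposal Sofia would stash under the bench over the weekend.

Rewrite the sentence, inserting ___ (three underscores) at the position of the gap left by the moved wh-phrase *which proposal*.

The board wanted to know which proposal Sofia would stash ___ under the bench over the weekend.

Before movement: Sofia would stash which proposal under the bench over the weekend.
The filler 'which proposal' is interpreted as the direct object of 'stash'. The gap is right after 'stash'.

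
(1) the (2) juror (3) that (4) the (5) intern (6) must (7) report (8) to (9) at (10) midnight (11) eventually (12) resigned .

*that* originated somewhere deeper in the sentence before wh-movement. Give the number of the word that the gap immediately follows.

8

'that' functions as the object of the preposition 'to'. Wh-movement fronts it, leaving a gap right after 'to':
The juror that the intern must report to ___ at midnight eventually resigned.
'to' is word 8.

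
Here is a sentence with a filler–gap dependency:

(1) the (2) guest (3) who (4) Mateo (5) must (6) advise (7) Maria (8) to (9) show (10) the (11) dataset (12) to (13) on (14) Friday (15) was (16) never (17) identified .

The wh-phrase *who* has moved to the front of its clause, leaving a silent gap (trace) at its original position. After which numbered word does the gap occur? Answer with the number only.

'who' is the object of the preposition 'to' (recipient of 'show'). Fronting leaves a gap immediately after 'to':
The guest who Mateo must advise Maria to show the dataset to ___ on Friday was never identified.
'to' is word 12.

12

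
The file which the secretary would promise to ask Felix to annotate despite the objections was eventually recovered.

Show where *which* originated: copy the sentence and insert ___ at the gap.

'which' is the direct object of 'annotate'. The gap is right after 'annotate'.

The file which the secretary would promise to ask Felix to annotate ___ despite the objections was eventually recovered.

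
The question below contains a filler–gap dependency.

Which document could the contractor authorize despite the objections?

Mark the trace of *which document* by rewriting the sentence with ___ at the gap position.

Which document could the contractor authorize ___ despite the objections?

In situ: The contractor could authorize which document despite the objections.
'which document' is the direct object of 'authorize'. The gap is right after 'authorize'.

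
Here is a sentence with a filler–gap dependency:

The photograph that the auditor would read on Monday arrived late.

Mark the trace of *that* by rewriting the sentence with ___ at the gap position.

The photograph that the auditor would read ___ on Monday arrived late.

The filler 'that' is interpreted as the direct object of 'read'. The gap is right after 'read'.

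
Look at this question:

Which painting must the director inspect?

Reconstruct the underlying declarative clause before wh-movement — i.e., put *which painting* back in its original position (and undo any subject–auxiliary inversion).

The director must inspect which painting.

'which painting' functions as the direct object of 'inspect'. It moves to the left edge, and the trace sits right after 'inspect':
Which painting must the director inspect ___?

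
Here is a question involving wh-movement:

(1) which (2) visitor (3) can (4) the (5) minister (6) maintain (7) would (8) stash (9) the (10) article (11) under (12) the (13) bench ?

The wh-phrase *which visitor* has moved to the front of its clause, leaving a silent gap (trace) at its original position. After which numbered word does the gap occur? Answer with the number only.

In situ: The minister can maintain which visitor would stash the article under the bench.
The filler 'which visitor' is interpreted as the subject of the clause embedded under 'maintain'. Wh-movement fronts it, leaving a gap right after 'maintain':
Which visitor can the minister maintain ___ would stash the article under the bench?
'maintain' is word 6.

6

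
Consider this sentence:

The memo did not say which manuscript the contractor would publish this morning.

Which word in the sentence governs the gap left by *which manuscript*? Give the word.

publish

In situ: The contractor would publish which manuscript this morning.
'which manuscript' is the direct object of 'publish'. It moves to the left edge, and the trace sits right after 'publish':
The memo did not say which manuscript the contractor would publish ___ this morning.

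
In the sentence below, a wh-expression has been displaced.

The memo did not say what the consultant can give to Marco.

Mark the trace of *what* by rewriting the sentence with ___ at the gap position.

In situ: The consultant can give what to Marco.
'what' functions as the direct object of 'give'. The gap is right after 'give'.

The memo did not say what the consultant can give ___ to Marco.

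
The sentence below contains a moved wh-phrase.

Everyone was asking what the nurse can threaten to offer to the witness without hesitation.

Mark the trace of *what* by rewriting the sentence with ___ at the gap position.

Everyone was asking what the nurse can threaten to offer ___ to the witness without hesitation.

Pre-movement form: The nurse can threaten to offer what to the witness without hesitation.
The filler 'what' is interpreted as the direct object of 'offer'. The gap is right after 'offer'.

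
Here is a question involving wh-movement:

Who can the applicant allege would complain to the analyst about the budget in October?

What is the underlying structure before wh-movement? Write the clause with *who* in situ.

'who' is the subject of the clause embedded under 'allege'. Fronting leaves a gap immediately after 'allege':
Who can the applicant allege ___ would complain to the analyst about the budget in October?

The applicant can allege who would complain to the analyst about the budget in October.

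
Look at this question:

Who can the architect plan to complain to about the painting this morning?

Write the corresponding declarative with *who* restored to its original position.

The filler 'who' is interpreted as the object of the preposition 'to'. Fronting leaves a gap immediately after 'to':
Who can the architect plan to complain to ___ about the painting this morning?

The architect can plan to complain to who about the painting this morning.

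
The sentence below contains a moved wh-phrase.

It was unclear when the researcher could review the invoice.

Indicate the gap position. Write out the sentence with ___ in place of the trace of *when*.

Underlying clause: The researcher could review the invoice when.
'when' is the temporal adjunct. The gap is right after 'invoice'.

It was unclear when the researcher could review the invoice ___.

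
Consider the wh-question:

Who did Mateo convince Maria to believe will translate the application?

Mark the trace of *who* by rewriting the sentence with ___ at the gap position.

Underlying clause: Mateo did convince Maria to believe who will translate the application.
'who' functions as the subject of the clause embedded under 'believe'. The gap is right after 'believe'.

Who did Mateo convince Maria to believe ___ will translate the application?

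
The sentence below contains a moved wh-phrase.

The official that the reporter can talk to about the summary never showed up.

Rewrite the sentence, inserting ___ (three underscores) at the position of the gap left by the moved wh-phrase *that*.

The official that the reporter can talk to ___ about the summary never showed up.

'that' is the object of the preposition 'to'. The gap is right after 'to'.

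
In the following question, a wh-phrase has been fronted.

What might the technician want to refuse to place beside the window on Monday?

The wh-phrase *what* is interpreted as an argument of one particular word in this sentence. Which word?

Underlying clause: The technician might want to refuse to place what beside the window on Monday.
'what' functions as the direct object of 'place'. It moves to the left edge, and the trace sits right after 'place':
What might the technician want to refuse to place ___ beside the window on Monday?

place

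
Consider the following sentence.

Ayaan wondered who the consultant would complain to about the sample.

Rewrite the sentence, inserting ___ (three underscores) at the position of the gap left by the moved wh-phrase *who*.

Ayaan wondered who the consultant would complain to ___ about the sample.

Underlying clause: The consultant would complain to who about the sample.
The filler 'who' is interpreted as the object of the preposition 'to'. The gap is right after 'to'.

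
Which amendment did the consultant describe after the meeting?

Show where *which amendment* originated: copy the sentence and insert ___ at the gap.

Which amendment did the consultant describe ___ after the meeting?

Pre-movement form: The consultant did describe which amendment after the meeting.
The filler 'which amendment' is interpreted as the direct object of 'describe'. The gap is right after 'describe'.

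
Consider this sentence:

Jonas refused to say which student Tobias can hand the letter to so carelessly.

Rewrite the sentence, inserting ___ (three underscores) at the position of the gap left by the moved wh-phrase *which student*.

Jonas refused to say which student Tobias can hand the letter to ___ so carelessly.

In situ: Tobias can hand the letter to which student so carelessly.
'which student' is the object of the preposition 'to' (recipient of 'hand'). The gap is right after 'to'.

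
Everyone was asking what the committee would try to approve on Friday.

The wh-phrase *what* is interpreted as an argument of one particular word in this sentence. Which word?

approve

Pre-movement form: The committee would try to approve what on Friday.
'what' is the direct object of 'approve'. Fronting leaves a gap immediately after 'approve':
Everyone was asking what the committee would try to approve ___ on Friday.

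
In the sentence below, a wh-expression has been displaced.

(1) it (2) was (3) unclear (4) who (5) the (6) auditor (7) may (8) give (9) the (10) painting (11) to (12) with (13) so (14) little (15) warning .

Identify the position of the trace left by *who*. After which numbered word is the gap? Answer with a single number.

Before movement: The auditor may give the painting to who with so little warning.
'who' functions as the object of the preposition 'to' (recipient of 'give'). It moves to the left edge, and the trace sits right after 'to':
It was unclear who the auditor may give the painting to ___ with so little warning.
'to' is word 11.

11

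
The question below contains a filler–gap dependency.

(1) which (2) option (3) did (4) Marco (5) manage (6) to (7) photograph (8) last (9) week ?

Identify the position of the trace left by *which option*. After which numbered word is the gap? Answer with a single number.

Pre-movement form: Marco did manage to photograph which option last week.
The filler 'which option' is interpreted as the direct object of 'photograph'. Fronting leaves a gap immediately after 'photograph':
Which option did Marco manage to photograph ___ last week?
'photograph' is word 7.

7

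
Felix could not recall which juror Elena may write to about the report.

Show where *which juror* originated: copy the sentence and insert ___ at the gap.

Before movement: Elena may write to which juror about the report.
'which juror' functions as the object of the preposition 'to'. The gap is right after 'to'.

Felix could not recall which juror Elena may write to ___ about the report.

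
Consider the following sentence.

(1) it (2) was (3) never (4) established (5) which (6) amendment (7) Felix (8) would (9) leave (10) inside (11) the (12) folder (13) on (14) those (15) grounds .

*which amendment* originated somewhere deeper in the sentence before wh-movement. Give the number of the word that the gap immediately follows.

9

Underlying clause: Felix would leave which amendment inside the folder on those grounds.
'which amendment' functions as the direct object of 'leave'. It moves to the left edge, and the trace sits right after 'leave':
It was never established which amendment Felix would leave ___ inside the folder on those grounds.
'leave' is word 9.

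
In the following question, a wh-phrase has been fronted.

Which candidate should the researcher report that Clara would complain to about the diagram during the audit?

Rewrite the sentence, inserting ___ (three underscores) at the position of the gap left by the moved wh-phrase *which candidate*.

In situ: The researcher should report that Clara would complain to which candidate about the diagram during the audit.
'which candidate' functions as the object of the preposition 'to'. The gap is right after 'to'.

Which candidate should the researcher report that Clara would complain to ___ about the diagram during the audit?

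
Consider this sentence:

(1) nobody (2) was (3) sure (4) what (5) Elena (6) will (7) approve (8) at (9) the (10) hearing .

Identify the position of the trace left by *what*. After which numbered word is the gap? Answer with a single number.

Before movement: Elena will approve what at the hearing.
'what' is the direct object of 'approve'. It moves to the left edge, and the trace sits right after 'approve':
Nobody was sure what Elena will approve ___ at the hearing.
'approve' is word 7.

7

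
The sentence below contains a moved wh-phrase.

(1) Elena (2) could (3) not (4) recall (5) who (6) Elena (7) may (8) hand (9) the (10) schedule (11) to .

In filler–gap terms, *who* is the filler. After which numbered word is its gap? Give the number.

11

Pre-movement form: Elena may hand the schedule to who.
'who' is the object of the preposition 'to' (recipient of 'hand'). It moves to the left edge, and the trace sits right after 'to':
Elena could not recall who Elena may hand the schedule to ___.
'to' is word 11.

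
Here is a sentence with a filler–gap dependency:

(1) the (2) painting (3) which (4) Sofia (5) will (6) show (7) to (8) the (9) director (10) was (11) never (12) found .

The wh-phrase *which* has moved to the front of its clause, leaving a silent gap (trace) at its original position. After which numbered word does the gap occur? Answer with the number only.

6

'which' is the direct object of 'show'. It moves to the left edge, and the trace sits right after 'show':
The painting which Sofia will show ___ to the director was never found.
'show' is word 6.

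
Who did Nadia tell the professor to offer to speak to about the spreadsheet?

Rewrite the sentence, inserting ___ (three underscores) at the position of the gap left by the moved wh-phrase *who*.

Before movement: Nadia did tell the professor to offer to speak to who about the spreadsheet.
The filler 'who' is interpreted as the object of the preposition 'to'. The gap is right after 'to'.

Who did Nadia tell the professor to offer to speak to ___ about the spreadsheet?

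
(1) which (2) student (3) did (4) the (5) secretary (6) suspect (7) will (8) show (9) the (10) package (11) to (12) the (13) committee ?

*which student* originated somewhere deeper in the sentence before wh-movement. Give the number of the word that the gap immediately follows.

6

In situ: The secretary did suspect which student will show the package to the committee.
The filler 'which student' is interpreted as the subject of the clause embedded under 'suspect'. Wh-movement fronts it, leaving a gap right after 'suspect':
Which student did the secretary suspect ___ will show the package to the committee?
'suspect' is word 6.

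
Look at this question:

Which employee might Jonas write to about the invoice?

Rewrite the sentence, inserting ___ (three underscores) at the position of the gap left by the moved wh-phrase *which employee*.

In situ: Jonas might write to which employee about the invoice.
The filler 'which employee' is interpreted as the object of the preposition 'to'. The gap is right after 'to'.

Which employee might Jonas write to ___ about the invoice?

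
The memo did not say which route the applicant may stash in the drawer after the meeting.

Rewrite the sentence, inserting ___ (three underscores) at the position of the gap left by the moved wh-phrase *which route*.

The memo did not say which route the applicant may stash ___ in the drawer after the meeting.

In situ: The applicant may stash which route in the drawer after the meeting.
'which route' is the direct object of 'stash'. The gap is right after 'stash'.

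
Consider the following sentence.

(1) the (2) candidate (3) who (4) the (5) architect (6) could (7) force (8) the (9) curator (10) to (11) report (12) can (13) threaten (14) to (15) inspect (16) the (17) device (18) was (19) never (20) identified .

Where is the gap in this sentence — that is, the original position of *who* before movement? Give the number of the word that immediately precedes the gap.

The filler 'who' is interpreted as the subject of the clause embedded under 'report'. Wh-movement fronts it, leaving a gap right after 'report':
The candidate who the architect could force the curator to report ___ can threaten to inspect the device was never identified.
'report' is word 11.

11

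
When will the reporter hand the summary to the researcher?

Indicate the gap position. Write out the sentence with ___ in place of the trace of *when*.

When will the reporter hand the summary to the researcher ___?

In situ: The reporter will hand the summary to the researcher when.
'when' is the temporal adjunct. The gap is right after 'researcher'.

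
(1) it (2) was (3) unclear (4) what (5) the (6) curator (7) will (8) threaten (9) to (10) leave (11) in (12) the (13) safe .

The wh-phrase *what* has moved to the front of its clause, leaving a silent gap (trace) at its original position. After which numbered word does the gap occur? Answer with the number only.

10

In situ: The curator will threaten to leave what in the safe.
'what' functions as the direct object of 'leave'. Fronting leaves a gap immediately after 'leave':
It was unclear what the curator will threaten to leave ___ in the safe.
'leave' is word 10.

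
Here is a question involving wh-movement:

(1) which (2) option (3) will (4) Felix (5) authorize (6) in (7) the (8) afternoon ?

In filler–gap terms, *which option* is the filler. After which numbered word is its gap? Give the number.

5

Underlying clause: Felix will authorize which option in the afternoon.
'which option' functions as the direct object of 'authorize'. It moves to the left edge, and the trace sits right after 'authorize':
Which option will Felix authorize ___ in the afternoon?
'authorize' is word 5.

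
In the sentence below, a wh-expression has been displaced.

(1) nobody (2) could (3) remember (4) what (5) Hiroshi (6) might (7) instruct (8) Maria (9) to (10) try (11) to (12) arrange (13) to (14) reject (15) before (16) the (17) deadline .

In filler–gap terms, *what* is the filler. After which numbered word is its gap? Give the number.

14

Underlying clause: Hiroshi might instruct Maria to try to arrange to reject what before the deadline.
The filler 'what' is interpreted as the direct object of 'reject'. It moves to the left edge, and the trace sits right after 'reject':
Nobody could remember what Hiroshi might instruct Maria to try to arrange to reject ___ before the deadline.
'reject' is word 14.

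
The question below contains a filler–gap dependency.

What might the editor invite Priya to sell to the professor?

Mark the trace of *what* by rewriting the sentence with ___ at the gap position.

Pre-movement form: The editor might invite Priya to sell what to the professor.
The filler 'what' is interpreted as the direct object of 'sell'. The gap is right after 'sell'.

What might the editor invite Priya to sell ___ to the professor?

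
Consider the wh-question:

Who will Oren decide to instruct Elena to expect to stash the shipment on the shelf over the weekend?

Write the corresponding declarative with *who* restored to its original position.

Oren will decide to instruct Elena to expect who to stash the shipment on the shelf over the weekend.

The filler 'who' is interpreted as the direct object of 'expect'. It moves to the left edge, and the trace sits right after 'expect':
Who will Oren decide to instruct Elena to expect ___ to stash the shipment on the shelf over the weekend?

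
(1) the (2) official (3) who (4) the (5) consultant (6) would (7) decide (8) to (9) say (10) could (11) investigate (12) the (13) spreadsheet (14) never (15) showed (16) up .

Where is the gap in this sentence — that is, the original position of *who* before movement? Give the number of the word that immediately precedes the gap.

The filler 'who' is interpreted as the subject of the clause embedded under 'say'. Wh-movement fronts it, leaving a gap right after 'say':
The official who the consultant would decide to say ___ could investigate the spreadsheet never showed up.
'say' is word 9.

9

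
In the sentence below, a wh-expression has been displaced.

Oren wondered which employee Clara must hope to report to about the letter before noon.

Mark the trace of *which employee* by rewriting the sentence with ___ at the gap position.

Oren wondered which employee Clara must hope to report to ___ about the letter before noon.

Before movement: Clara must hope to report to which employee about the letter before noon.
'which employee' functions as the object of the preposition 'to'. The gap is right after 'to'.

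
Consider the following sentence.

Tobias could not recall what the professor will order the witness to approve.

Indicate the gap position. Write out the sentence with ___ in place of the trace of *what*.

In situ: The professor will order the witness to approve what.
The filler 'what' is interpreted as the direct object of 'approve'. The gap is right after 'approve'.

Tobias could not recall what the professor will order the witness to approve ___.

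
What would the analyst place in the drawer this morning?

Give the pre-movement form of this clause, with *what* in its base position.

'what' is the direct object of 'place'. Fronting leaves a gap immediately after 'place':
What would the analyst place ___ in the drawer this morning?

The analyst would place what in the drawer this morning.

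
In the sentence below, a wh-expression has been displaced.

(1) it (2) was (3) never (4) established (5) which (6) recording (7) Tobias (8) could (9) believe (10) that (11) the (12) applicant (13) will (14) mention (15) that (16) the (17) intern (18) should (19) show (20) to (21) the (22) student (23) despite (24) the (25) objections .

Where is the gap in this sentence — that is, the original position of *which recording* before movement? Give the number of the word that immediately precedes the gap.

In situ: Tobias could believe that the applicant will mention that the intern should show which recording to the student despite the objections.
'which recording' functions as the direct object of 'show'. Fronting leaves a gap immediately after 'show':
It was never established which recording Tobias could believe that the applicant will mention that the intern should show ___ to the student despite the objections.
'show' is word 19.

19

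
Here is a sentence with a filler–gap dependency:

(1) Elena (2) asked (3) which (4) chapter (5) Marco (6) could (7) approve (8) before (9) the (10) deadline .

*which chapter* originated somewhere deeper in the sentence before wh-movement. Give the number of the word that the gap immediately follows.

Pre-movement form: Marco could approve which chapter before the deadline.
'which chapter' functions as the direct object of 'approve'. Fronting leaves a gap immediately after 'approve':
Elena asked which chapter Marco could approve ___ before the deadline.
'approve' is word 7.

7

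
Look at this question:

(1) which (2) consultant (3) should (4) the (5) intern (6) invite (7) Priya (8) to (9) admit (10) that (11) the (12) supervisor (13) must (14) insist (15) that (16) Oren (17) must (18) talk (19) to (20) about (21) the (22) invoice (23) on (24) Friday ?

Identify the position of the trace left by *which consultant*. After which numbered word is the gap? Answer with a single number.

Before movement: The intern should invite Priya to admit that the supervisor must insist that Oren must talk to which consultant about the invoice on Friday.
'which consultant' functions as the object of the preposition 'to'. Wh-movement fronts it, leaving a gap right after 'to':
Which consultant should the intern invite Priya to admit that the supervisor must insist that Oren must talk to ___ about the invoice on Friday?
'to' is word 19.

19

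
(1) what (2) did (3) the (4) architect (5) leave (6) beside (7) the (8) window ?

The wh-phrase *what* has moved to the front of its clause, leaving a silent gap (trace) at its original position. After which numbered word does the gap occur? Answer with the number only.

5

In situ: The architect did leave what beside the window.
'what' functions as the direct object of 'leave'. Fronting leaves a gap immediately after 'leave':
What did the architect leave ___ beside the window?
'leave' is word 5.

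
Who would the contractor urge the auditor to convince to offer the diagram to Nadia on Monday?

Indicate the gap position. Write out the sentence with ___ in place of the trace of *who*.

Who would the contractor urge the auditor to convince ___ to offer the diagram to Nadia on Monday?

Underlying clause: The contractor would urge the auditor to convince who to offer the diagram to Nadia on Monday.
'who' is the direct object of 'convince'. The gap is right after 'convince'.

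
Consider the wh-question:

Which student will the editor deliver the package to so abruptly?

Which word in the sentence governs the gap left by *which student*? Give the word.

to

Pre-movement form: The editor will deliver the package to which student so abruptly.
The filler 'which student' is interpreted as the object of the preposition 'to' (recipient of 'deliver'). It moves to the left edge, and the trace sits right after 'to':
Which student will the editor deliver the package to ___ so abruptly?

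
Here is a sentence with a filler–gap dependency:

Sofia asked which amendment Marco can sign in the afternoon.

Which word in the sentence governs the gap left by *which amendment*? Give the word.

Pre-movement form: Marco can sign which amendment in the afternoon.
'which amendment' is the direct object of 'sign'. Fronting leaves a gap immediately after 'sign':
Sofia asked which amendment Marco can sign ___ in the afternoon.

sign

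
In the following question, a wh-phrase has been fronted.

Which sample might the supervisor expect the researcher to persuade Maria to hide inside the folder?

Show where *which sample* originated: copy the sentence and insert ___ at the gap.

Which sample might the supervisor expect the researcher to persuade Maria to hide ___ inside the folder?

Pre-movement form: The supervisor might expect the researcher to persuade Maria to hide which sample inside the folder.
The filler 'which sample' is interpreted as the direct object of 'hide'. The gap is right after 'hide'.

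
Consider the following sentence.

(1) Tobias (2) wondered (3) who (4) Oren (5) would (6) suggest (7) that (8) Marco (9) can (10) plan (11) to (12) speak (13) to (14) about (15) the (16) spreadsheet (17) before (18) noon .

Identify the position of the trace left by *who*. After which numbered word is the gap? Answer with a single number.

13

Before movement: Oren would suggest that Marco can plan to speak to who about the spreadsheet before noon.
The filler 'who' is interpreted as the object of the preposition 'to'. It moves to the left edge, and the trace sits right after 'to':
Tobias wondered who Oren would suggest that Marco can plan to speak to ___ about the spreadsheet before noon.
'to' is word 13.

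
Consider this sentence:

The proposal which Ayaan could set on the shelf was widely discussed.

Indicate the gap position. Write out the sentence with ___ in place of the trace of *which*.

'which' functions as the direct object of 'set'. The gap is right after 'set'.

The proposal which Ayaan could set ___ on the shelf was widely discussed.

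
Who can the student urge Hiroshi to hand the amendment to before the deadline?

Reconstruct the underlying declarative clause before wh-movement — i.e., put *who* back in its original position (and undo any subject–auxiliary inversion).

'who' functions as the object of the preposition 'to' (recipient of 'hand'). It moves to the left edge, and the trace sits right after 'to':
Who can the student urge Hiroshi to hand the amendment to ___ before the deadline?

The student can urge Hiroshi to hand the amendment to who before the deadline.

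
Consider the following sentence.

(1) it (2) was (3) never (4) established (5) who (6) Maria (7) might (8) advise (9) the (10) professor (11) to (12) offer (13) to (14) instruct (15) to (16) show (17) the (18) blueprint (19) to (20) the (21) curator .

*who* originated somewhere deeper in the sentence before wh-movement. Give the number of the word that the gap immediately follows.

In situ: Maria might advise the professor to offer to instruct who to show the blueprint to the curator.
'who' functions as the direct object of 'instruct'. Fronting leaves a gap immediately after 'instruct':
It was never established who Maria might advise the professor to offer to instruct ___ to show the blueprint to the curator.
'instruct' is word 14.

14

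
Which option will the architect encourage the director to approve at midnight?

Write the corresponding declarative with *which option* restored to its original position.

The filler 'which option' is interpreted as the direct object of 'approve'. Wh-movement fronts it, leaving a gap right after 'approve':
Which option will the architect encourage the director to approve ___ at midnight?

The architect will encourage the director to approve which option at midnight.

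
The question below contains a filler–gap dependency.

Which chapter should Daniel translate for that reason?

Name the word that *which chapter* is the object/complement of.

translate

In situ: Daniel should translate which chapter for that reason.
The filler 'which chapter' is interpreted as the direct object of 'translate'. It moves to the left edge, and the trace sits right after 'translate':
Which chapter should Daniel translate ___ for that reason?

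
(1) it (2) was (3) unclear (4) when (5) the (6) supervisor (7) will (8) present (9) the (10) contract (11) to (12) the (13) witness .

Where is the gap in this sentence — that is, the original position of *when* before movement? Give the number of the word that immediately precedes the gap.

13

In situ: The supervisor will present the contract to the witness when.
'when' functions as the temporal adjunct. Wh-movement fronts it, leaving a gap right after 'witness':
It was unclear when the supervisor will present the contract to the witness ___.
'witness' is word 13.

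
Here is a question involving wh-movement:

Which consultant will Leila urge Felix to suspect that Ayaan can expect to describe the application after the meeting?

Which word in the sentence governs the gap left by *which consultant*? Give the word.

Underlying clause: Leila will urge Felix to suspect that Ayaan can expect which consultant to describe the application after the meeting.
'which consultant' functions as the direct object of 'expect'. It moves to the left edge, and the trace sits right after 'expect':
Which consultant will Leila urge Felix to suspect that Ayaan can expect ___ to describe the application after the meeting?

expect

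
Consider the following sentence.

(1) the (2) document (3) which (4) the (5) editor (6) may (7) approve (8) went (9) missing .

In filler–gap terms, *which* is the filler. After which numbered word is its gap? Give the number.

7

'which' is the direct object of 'approve'. It moves to the left edge, and the trace sits right after 'approve':
The document which the editor may approve ___ went missing.
'approve' is word 7.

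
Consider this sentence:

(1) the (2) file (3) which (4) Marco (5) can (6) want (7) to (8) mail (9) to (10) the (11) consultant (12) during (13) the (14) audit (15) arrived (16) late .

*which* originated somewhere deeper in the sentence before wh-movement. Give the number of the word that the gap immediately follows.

'which' functions as the direct object of 'mail'. Fronting leaves a gap immediately after 'mail':
The file which Marco can want to mail ___ to the consultant during the audit arrived late.
'mail' is word 8.

8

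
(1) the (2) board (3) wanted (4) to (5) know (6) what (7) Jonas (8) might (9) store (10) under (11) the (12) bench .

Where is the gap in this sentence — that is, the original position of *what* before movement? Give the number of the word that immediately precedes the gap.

In situ: Jonas might store what under the bench.
'what' functions as the direct object of 'store'. It moves to the left edge, and the trace sits right after 'store':
The board wanted to know what Jonas might store ___ under the bench.
'store' is word 9.

9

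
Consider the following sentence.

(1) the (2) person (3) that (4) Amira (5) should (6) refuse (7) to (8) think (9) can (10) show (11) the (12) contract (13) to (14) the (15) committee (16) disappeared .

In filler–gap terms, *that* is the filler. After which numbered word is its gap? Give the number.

'that' functions as the subject of the clause embedded under 'think'. Wh-movement fronts it, leaving a gap right after 'think':
The person that Amira should refuse to think ___ can show the contract to the committee disappeared.
'think' is word 8.

8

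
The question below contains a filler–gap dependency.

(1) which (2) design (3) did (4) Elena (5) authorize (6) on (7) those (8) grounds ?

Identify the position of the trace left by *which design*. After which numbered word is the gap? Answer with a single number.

5

Pre-movement form: Elena did authorize which design on those grounds.
The filler 'which design' is interpreted as the direct object of 'authorize'. Fronting leaves a gap immediately after 'authorize':
Which design did Elena authorize ___ on those grounds?
'authorize' is word 5.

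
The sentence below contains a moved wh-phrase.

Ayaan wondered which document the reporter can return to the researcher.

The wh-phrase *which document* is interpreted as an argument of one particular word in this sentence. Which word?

Pre-movement form: The reporter can return which document to the researcher.
'which document' functions as the direct object of 'return'. Fronting leaves a gap immediately after 'return':
Ayaan wondered which document the reporter can return ___ to the researcher.

return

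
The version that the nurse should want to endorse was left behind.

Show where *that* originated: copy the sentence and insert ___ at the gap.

'that' is the direct object of 'endorse'. The gap is right after 'endorse'.

The version that the nurse should want to endorse ___ was left behind.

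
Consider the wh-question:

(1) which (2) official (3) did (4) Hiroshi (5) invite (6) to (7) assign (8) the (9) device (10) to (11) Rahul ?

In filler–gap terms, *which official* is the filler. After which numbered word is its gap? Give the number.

5

Pre-movement form: Hiroshi did invite which official to assign the device to Rahul.
The filler 'which official' is interpreted as the direct object of 'invite'. Fronting leaves a gap immediately after 'invite':
Which official did Hiroshi invite ___ to assign the device to Rahul?
'invite' is word 5.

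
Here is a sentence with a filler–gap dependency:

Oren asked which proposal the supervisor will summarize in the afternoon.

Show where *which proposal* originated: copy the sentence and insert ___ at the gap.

Oren asked which proposal the supervisor will summarize ___ in the afternoon.

Before movement: The supervisor will summarize which proposal in the afternoon.
'which proposal' functions as the direct object of 'summarize'. The gap is right after 'summarize'.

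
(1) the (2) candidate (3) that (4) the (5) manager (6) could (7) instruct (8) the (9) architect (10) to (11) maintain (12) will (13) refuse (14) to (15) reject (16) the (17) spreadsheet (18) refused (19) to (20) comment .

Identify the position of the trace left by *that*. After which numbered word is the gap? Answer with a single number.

The filler 'that' is interpreted as the subject of the clause embedded under 'maintain'. Fronting leaves a gap immediately after 'maintain':
The candidate that the manager could instruct the architect to maintain ___ will refuse to reject the spreadsheet refused to comment.
'maintain' is word 11.

11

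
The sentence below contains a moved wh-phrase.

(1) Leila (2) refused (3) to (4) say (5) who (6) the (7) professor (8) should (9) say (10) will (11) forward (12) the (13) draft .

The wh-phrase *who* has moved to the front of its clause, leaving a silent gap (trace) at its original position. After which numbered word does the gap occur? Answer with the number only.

Pre-movement form: The professor should say who will forward the draft.
'who' functions as the subject of the clause embedded under 'say'. It moves to the left edge, and the trace sits right after 'say':
Leila refused to say who the professor should say ___ will forward the draft.
'say' is word 9.

9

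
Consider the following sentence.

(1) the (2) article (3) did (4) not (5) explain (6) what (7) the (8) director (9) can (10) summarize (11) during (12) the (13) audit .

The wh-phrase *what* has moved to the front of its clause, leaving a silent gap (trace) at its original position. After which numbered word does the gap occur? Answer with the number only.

10

In situ: The director can summarize what during the audit.
The filler 'what' is interpreted as the direct object of 'summarize'. It moves to the left edge, and the trace sits right after 'summarize':
The article did not explain what the director can summarize ___ during the audit.
'summarize' is word 10.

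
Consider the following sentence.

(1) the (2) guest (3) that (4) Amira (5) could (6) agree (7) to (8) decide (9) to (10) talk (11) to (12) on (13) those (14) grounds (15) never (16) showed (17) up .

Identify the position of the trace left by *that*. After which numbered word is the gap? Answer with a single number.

'that' is the object of the preposition 'to'. Wh-movement fronts it, leaving a gap right after 'to':
The guest that Amira could agree to decide to talk to ___ on those grounds never showed up.
'to' is word 11.

11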